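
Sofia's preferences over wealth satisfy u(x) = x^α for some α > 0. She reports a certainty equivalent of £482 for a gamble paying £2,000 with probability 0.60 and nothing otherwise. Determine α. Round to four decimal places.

α ≈ 0.3590

Since u(0) = 0, the lottery's EU is 0.60·2000^α.
Setting u(482) equal to that: 482^α = 0.60·2000^α ⇒ (482/2000)^α = 0.60.
Taking logs: α·ln(482/2000) = ln(0.60), so α = -0.5108256 / -1.4229583 ≈ 0.3590.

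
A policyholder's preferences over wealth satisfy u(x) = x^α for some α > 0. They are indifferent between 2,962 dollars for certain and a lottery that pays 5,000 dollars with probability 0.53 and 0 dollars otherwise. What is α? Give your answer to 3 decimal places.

α ≈ 1.213

Since u(0) = 0, the lottery's EU is 0.53·5000^α.
Indifference: 2962^α = 0.53·5000^α, so (2962/5000)^α = 0.53.
Take logs: α = ln 0.53 / ln(2962/5000) ≈ 1.21259.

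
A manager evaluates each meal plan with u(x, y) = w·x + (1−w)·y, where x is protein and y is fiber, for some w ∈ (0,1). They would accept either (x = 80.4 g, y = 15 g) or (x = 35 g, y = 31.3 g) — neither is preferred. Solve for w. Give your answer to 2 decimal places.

Indifference: w·80.4 + (1−w)·15 = w·35 + (1−w)·31.3.
w·(80.4−35) = (1−w)·(31.3−15), i.e. w·45.4 = (1−w)·16.3.
Hence w = 16.3/(45.4+16.3) = 16.3/61.7 = 0.26.

w = 0.26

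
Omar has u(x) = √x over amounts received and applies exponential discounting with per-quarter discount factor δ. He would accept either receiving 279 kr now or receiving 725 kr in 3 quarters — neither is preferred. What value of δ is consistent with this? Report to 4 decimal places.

δ ≈ 0.8529

Equating discounted utilities: u(279) = δ^3·u(725) ⇒ δ^3 = u(279)/u(725).
With u(x) = √x: δ^3 = √279/√725 = √(279/725) = 0.62034.
So δ = 0.62034^(1/3) ≈ 0.8529.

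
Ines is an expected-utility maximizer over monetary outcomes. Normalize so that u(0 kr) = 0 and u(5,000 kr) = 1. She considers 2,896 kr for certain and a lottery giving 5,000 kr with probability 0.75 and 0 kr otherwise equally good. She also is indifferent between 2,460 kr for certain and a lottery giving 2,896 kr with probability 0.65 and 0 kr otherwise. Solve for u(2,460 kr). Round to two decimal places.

The first gamble pins u(2,896 kr): it must equal 0.75·1 + 0.25·0 = 0.75.
Chaining: u(2,460 kr) = 0.65·0.75 + 0.35·0.00 = 0.4875.

0.49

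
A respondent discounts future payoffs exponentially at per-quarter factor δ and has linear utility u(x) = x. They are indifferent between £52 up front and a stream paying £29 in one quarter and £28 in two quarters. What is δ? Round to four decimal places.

Present value of the stream is 29·δ + 28·δ². Indifference gives 29δ + 28δ² = 52.
That is, 28δ² + 29δ − 52 = 0, a quadratic in δ.
δ = (−29 + √(29² + 4·28·52)) / (2·28) = (−29 + √6665.00) / 56 ≈ 0.9400.

δ ≈ 0.9400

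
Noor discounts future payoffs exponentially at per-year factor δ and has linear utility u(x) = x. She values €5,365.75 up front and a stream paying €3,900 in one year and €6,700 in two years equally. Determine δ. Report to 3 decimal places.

Equating present values: 5365.75 = 3900δ + 6700δ².
Rearranged: 6700δ² + 3900δ − 5365.75 = 0.
The positive root is δ = [−3900 + √(3900² + 4·6700·5365.75)] / (2·6700) = (−3900 + 12610.000)/13400 ≈ 0.650.

δ ≈ 0.650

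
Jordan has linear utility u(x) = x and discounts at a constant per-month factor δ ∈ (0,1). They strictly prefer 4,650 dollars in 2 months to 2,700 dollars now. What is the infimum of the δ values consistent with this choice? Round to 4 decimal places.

δ > 0.7620

Comparing present values: 2700 < δ^2·4650.
Dividing by 4650: δ^2 > 0.58065. Both sides are positive, so the square root keeps the direction.
δ > (2700/4650)^(1/2) ≈ 0.7620.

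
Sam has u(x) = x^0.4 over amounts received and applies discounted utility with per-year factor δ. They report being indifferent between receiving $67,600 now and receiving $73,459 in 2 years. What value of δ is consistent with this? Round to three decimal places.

Indifference means u(67600) = δ^2 · u(73459), so δ^2 = u(67600)/u(73459).
Since u(x) = x^0.4, δ^2 = (67600/73459)^0.4 = 0.92024^0.4 = 0.96730.
Taking the square root: δ = 0.96730^(1/2) ≈ 0.984.

δ ≈ 0.984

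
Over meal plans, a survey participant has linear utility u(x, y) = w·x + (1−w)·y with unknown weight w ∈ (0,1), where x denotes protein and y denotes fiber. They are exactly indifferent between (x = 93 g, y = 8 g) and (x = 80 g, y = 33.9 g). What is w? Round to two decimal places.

u(93,8) = u(80,33.9) means w·93 + (1−w)·8 = w·80 + (1−w)·33.9.
Rearranging, 13·w − 25.9·(1−w) = 0.
Hence w = 25.9/(13+25.9) = 25.9/38.9 = 0.67.

w = 0.67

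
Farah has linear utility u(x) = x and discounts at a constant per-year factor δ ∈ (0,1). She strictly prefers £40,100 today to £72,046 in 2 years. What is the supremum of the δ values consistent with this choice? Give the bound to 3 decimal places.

δ < 0.746

Comparing present values: 40100 > δ^2·72046.
Dividing by 72046: δ^2 < 0.55659. Both sides are positive, so the square root keeps the direction.
δ < 0.55659^(1/2) = 0.746.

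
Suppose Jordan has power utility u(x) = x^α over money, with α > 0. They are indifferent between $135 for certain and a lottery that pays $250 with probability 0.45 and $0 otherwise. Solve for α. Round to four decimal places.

EU(lottery) = 0.45·250^α + 0.55·0 = 0.45·250^α.
Setting u(135) equal to that: 135^α = 0.45·250^α ⇒ (135/250)^α = 0.45.
Take logs: α = ln 0.45 / ln(135/250) ≈ 1.295887.

α ≈ 1.2959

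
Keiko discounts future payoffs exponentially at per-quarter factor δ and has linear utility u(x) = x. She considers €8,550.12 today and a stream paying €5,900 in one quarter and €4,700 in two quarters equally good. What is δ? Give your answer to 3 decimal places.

δ ≈ 0.860

The stream is worth 5900δ + 4700δ² today, so 5900δ + 4700δ² = 8550.12.
That is, 4700δ² + 5900δ − 8550.12 = 0, a quadratic in δ.
δ = (−5900 + √(5900² + 4·4700·8550.12)) / (2·4700) = (−5900 + √195552256.00) / 9400 ≈ 0.860.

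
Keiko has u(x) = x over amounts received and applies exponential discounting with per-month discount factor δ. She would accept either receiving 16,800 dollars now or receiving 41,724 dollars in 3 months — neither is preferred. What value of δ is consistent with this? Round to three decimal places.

Equating discounted utilities: u(16800) = δ^3·u(41724) ⇒ δ^3 = u(16800)/u(41724).
With u(x) = x: δ^3 = 16800/41724 = 0.40265.
Hence δ = (0.40265)^(1/3) = 0.73843.

δ ≈ 0.738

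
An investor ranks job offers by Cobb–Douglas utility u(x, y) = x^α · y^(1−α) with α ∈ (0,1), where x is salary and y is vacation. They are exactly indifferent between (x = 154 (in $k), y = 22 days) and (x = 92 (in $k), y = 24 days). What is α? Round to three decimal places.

α ≈ 0.144

Set the two utilities equal: 154^α·22^(1−α) = 92^α·24^(1−α).
(154/92)^α = (24/22)^(1−α); take logs: α·ln(154/92) = (1−α)·ln(24/22), i.e. α·0.515164 = (1−α)·0.087011.
Thus α·(0.602175) = 0.087011, so α = 0.087011/0.602175 ≈ 0.144.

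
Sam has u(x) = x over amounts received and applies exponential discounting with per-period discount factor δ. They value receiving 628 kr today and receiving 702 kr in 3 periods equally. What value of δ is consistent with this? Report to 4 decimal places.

δ ≈ 0.9635

The payoff in 3 periods is discounted by δ^3, so u(628) = δ^3·u(702) and δ^3 = u(628)/u(702).
With u(x) = x: δ^3 = 628/702 = 0.89459.
Hence δ = (0.89459)^(1/3) = 0.963550.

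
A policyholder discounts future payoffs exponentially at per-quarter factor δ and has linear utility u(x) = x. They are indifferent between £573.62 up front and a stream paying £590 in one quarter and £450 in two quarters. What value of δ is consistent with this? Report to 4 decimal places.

The stream is worth 590δ + 450δ² today, so 590δ + 450δ² = 573.62.
Rearranged: 450δ² + 590δ − 573.62 = 0.
δ = (−590 + √(590² + 4·450·573.62)) / (2·450) = (−590 + √1380616.00) / 900 ≈ 0.6500.

δ ≈ 0.6500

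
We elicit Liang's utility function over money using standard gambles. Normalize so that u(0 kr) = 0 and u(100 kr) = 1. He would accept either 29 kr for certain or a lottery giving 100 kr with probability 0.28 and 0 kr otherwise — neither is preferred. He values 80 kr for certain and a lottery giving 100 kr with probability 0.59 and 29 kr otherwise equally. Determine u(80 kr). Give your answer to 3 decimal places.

The first gamble pins u(29 kr): it must equal 0.28·1 + 0.72·0 = 0.28.
Then u(80 kr) = 0.59·u(100 kr) + 0.41·u(29 kr) = 0.59·1.00 + 0.41·0.28 = 0.7048.

0.705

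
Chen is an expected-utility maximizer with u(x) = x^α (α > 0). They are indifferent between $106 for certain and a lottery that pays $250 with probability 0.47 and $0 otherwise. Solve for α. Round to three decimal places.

Since u(0) = 0, the lottery's EU is 0.47·250^α.
Setting u(106) equal to that: 106^α = 0.47·250^α ⇒ (106/250)^α = 0.47.
α = ln(0.47) / ln(106/250) = -0.755023/-0.858022 ≈ 0.880.

α ≈ 0.880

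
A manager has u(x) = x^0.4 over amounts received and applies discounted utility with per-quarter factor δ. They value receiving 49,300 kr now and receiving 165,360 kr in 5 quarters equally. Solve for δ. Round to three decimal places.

Equating discounted utilities: u(49300) = δ^5·u(165360) ⇒ δ^5 = u(49300)/u(165360).
With u(x) = x^0.4: δ^5 = 49300^0.4/165360^0.4 = (49300/165360)^0.4 = 0.61626.
So δ = 0.61626^(1/5) ≈ 0.908.

δ ≈ 0.908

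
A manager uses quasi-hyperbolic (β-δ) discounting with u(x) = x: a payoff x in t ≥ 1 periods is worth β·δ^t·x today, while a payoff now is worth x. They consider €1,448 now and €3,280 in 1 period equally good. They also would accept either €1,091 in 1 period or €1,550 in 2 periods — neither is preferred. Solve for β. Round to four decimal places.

β ≈ 0.6272

From the later pair, β·δ^1·1091 = β·δ^2·1550; dividing through, δ = 1091/1550 = 0.70387.
The first indifference: 1448 = β·δ·3280, so β = 1448/(δ·3280) = 1448/(0.70387·3280) ≈ 0.6272.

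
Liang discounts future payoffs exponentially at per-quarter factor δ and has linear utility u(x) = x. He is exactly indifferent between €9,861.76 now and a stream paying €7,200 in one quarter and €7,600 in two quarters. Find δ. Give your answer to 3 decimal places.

δ ≈ 0.760

Present value of the stream is 7200·δ + 7600·δ². Indifference gives 7200δ + 7600δ² = 9861.76.
That is, 7600δ² + 7200δ − 9861.76 = 0, a quadratic in δ.
δ = (−7200 + √(7200² + 4·7600·9861.76)) / (2·7600) = (−7200 + √351637504.00) / 15200 ≈ 0.760.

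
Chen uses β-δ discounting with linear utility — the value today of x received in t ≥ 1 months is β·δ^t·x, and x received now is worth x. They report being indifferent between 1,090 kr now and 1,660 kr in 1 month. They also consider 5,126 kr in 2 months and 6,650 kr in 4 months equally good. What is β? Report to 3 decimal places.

Both payoffs in the second observation are in the future, so β drops out: δ^2·5126 = δ^4·6650 ⇒ δ^2 = 5126/6650 = 0.77083, so δ = 0.87797.
The first indifference: 1090 = β·δ·1660, so β = 1090/(δ·1660) = 1090/(0.87797·1660) ≈ 0.748.

β ≈ 0.748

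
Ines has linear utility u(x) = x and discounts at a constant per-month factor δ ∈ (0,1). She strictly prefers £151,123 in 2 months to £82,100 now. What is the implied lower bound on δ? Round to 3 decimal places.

Comparing present values: 82100 < δ^2·151123.
So δ^2 > 82100/151123 = 0.54327; taking the square root of both positive sides preserves the inequality.
δ > (82100/151123)^(1/2) ≈ 0.737.

δ > 0.737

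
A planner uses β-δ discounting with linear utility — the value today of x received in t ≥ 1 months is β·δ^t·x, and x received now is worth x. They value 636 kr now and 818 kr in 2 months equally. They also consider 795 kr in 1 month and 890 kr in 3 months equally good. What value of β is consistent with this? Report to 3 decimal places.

β ≈ 0.870

The second indifference involves only future payoffs, so β cancels: β·δ^1·795 = β·δ^3·890, giving δ^2 = 795/890 = 0.89326, so δ = 0.94512.
Substituting δ into 636 = β·δ^2·818: β = 636/(730.685) ≈ 0.870.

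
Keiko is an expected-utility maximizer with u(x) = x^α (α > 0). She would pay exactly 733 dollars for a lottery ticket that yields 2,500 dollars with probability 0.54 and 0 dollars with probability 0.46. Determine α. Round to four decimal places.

The lottery's expected utility is 0.54·u(2500) + 0.46·u(0) = 0.54·2500^α (since u(0) = 0 for α > 0).
Indifference: 733^α = 0.54·2500^α, so (733/2500)^α = 0.54.
Take logs: α = ln 0.54 / ln(733/2500) ≈ 0.502230.

α ≈ 0.5022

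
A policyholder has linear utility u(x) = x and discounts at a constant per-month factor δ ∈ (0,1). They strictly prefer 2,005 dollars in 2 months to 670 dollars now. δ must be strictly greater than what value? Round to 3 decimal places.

Under u(x) = x this choice says 670 < δ^2·2005.
Hence δ^2 > 670/2005 = 0.33416, and x ↦ x^(1/2) is increasing on (0,∞).
δ > (670/2005)^(1/2) ≈ 0.578.

δ > 0.578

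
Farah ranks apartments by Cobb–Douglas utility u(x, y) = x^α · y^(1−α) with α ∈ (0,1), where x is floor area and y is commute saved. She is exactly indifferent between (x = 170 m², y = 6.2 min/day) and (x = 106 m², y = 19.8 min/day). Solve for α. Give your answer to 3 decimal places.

Indifference: 170^α · 6.2^(1−α) = 106^α · 19.8^(1−α).
(170/106)^α = (19.8/6.2)^(1−α); take logs: α·ln(170/106) = (1−α)·ln(19.8/6.2), i.e. α·0.472359 = (1−α)·1.161133.
So α/(1−α) = (1.161133)/(0.472359) = 2.458158, and α = 2.458158/3.458158 ≈ 0.711.

α ≈ 0.711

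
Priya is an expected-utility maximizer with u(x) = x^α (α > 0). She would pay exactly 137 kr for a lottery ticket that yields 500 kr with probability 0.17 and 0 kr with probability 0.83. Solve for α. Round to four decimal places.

α ≈ 1.3687

EU(lottery) = 0.17·500^α + 0.83·0 = 0.17·500^α.
Equating: 137^α = 0.17·500^α, i.e. 0.2740^α = 0.17.
α = ln(0.17) / ln(137/500) = -1.7719568/-1.2946272 ≈ 1.3687.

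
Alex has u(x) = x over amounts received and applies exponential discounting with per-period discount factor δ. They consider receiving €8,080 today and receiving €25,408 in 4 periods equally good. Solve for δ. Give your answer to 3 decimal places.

Indifference means u(8080) = δ^4 · u(25408), so δ^4 = u(8080)/u(25408).
With u(x) = x: δ^4 = 8080/25408 = 0.31801.
Taking the 4th root: δ = 0.31801^(1/4) ≈ 0.751.

δ ≈ 0.751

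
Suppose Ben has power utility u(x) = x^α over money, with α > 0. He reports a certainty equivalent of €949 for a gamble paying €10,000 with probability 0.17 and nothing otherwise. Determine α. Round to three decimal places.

α ≈ 0.752

Since u(0) = 0, the lottery's EU is 0.17·10000^α.
Setting u(949) equal to that: 949^α = 0.17·10000^α ⇒ (949/10000)^α = 0.17.
Take logs: α = ln 0.17 / ln(949/10000) ≈ 0.75245.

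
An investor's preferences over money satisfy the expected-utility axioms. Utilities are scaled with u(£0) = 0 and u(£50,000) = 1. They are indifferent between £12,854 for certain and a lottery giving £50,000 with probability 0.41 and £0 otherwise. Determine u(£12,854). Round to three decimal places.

u(£12,854) equals the lottery's expected utility: 0.41·1 + 0.59·0 = 0.41.

0.410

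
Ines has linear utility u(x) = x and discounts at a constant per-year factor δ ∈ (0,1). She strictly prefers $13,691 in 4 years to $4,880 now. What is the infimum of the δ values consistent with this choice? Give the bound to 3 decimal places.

The preference means 4880 < δ^4·13691.
Hence δ^4 > 4880/13691 = 0.35644, and x ↦ x^(1/4) is increasing on (0,∞).
δ > 0.35644^(1/4) = 0.773.

δ > 0.773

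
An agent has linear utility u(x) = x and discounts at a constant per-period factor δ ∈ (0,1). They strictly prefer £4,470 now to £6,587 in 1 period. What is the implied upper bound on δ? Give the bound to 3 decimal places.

The preference means 4470 > δ·6587.
Dividing through by 6587 gives δ < 0.67861.

δ < 0.679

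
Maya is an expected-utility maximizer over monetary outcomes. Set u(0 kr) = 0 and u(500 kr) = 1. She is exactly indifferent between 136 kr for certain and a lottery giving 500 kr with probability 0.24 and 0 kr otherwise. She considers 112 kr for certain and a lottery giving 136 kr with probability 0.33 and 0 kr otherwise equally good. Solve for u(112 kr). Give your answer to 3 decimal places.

0.079

The first gamble pins u(136 kr): it must equal 0.24·1 + 0.76·0 = 0.24.
The second indifference gives u(112 kr) = 0.33·u(136 kr) + 0.67·u(0 kr) = 0.33·0.24 + 0.67·0.00 = 0.0792.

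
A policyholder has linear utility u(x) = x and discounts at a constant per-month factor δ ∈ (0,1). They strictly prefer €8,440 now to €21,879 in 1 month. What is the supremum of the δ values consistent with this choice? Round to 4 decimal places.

δ < 0.3858

The preference means 8440 > δ·21879.
Dividing through by 21879 gives δ < 0.38576.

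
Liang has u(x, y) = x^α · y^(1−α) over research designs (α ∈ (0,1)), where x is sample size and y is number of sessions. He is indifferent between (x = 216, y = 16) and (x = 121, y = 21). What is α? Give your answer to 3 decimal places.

Indifference: 216^α · 16^(1−α) = 121^α · 21^(1−α).
(216/121)^α = (21/16)^(1−α); take logs: α·ln(216/121) = (1−α)·ln(21/16), i.e. α·0.579488 = (1−α)·0.271934.
So α/(1−α) = (0.271934)/(0.579488) = 0.469266, and α = 0.469266/1.469266 ≈ 0.319.

α ≈ 0.319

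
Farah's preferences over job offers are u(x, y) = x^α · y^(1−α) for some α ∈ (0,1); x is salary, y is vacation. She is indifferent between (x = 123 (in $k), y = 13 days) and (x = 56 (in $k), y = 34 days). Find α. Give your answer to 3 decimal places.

The Cobb–Douglas utilities coincide, so 123^α·13^(1−α) = 56^α·34^(1−α).
Rearrange to (123/56)^α = (34/13)^(1−α) and take logs: α·0.786833 = (1−α)·0.961411.
Thus α·(1.748244) = 0.961411, so α = 0.961411/1.748244 ≈ 0.550.

α ≈ 0.550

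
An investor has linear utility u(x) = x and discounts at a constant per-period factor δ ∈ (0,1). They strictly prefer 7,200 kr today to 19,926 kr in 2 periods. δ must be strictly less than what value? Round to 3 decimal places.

δ < 0.601

Under u(x) = x this choice says 7200 > δ^2·19926.
So δ^2 < 7200/19926 = 0.36134; taking the square root of both positive sides preserves the inequality.
δ < 0.36134^(1/2) = 0.601.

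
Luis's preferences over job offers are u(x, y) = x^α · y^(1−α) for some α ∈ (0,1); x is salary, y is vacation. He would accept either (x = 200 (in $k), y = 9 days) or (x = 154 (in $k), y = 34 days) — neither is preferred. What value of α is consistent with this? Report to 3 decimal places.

Indifference: 200^α · 9^(1−α) = 154^α · 34^(1−α).
Rearrange to (200/154)^α = (34/9)^(1−α) and take logs: α·0.261365 = (1−α)·1.329136.
With A = 0.261365 and B = 1.329136: α·A = (1−α)·B, so α = B/(A+B) = 1.329136/1.590501 ≈ 0.836.

α ≈ 0.836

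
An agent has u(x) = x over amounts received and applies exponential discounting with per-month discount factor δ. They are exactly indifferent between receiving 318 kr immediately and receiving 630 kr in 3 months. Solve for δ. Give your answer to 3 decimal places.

δ ≈ 0.796

The payoff in 3 months is discounted by δ^3, so u(318) = δ^3·u(630) and δ^3 = u(318)/u(630).
With u(x) = x: δ^3 = 318/630 = 0.50476.
So δ = 0.50476^(1/3) ≈ 0.796.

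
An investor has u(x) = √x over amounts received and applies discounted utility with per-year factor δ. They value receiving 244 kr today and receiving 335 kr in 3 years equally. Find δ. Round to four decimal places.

Indifference means u(244) = δ^3 · u(335), so δ^3 = u(244)/u(335).
With u(x) = √x: δ^3 = √244/√335 = √(244/335) = 0.85344.
So δ = 0.85344^(1/3) ≈ 0.9485.

δ ≈ 0.9485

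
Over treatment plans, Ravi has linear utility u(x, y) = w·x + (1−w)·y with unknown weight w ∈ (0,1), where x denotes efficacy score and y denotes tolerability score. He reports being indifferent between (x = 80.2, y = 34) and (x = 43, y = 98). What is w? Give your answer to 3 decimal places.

w = 0.632

u(80.2,34) = u(43,98) means w·80.2 + (1−w)·34 = w·43 + (1−w)·98.
Rearranging, 37.2·w − 64·(1−w) = 0.
Hence w = 64/(37.2+64) = 64/101.2 = 0.632.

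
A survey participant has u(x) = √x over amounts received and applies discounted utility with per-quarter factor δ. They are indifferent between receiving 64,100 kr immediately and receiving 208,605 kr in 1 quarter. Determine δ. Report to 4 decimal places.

Indifference means u(64100) = δ · u(208605), so δ = u(64100)/u(208605).
With u(x) = √x: δ = √64100/√208605 = √(64100/208605) = 0.55433.

δ ≈ 0.5543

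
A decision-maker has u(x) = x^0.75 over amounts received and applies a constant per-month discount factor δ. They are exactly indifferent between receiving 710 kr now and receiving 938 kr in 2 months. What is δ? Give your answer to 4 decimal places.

Equating discounted utilities: u(710) = δ^2·u(938) ⇒ δ^2 = u(710)/u(938).
With u(x) = x^0.75: δ^2 = 710^0.75/938^0.75 = (710/938)^0.75 = 0.81151.
Hence δ = (0.81151)^(1/2) = 0.900836.

δ ≈ 0.9008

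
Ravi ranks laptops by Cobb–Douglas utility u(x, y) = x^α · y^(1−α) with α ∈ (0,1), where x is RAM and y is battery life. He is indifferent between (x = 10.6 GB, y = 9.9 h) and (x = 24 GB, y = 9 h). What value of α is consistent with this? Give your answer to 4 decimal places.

α ≈ 0.1044

Set the two utilities equal: 10.6^α·9.9^(1−α) = 24^α·9^(1−α).
(10.6/24)^α = (9/9.9)^(1−α); take logs: α·ln(10.6/24) = (1−α)·ln(9/9.9), i.e. α·-0.8171998 = (1−α)·-0.0953102.
With A = -0.8171998 and B = -0.0953102: α·A = (1−α)·B, so α = B/(A+B) = -0.0953102/-0.9125100 ≈ 0.1044.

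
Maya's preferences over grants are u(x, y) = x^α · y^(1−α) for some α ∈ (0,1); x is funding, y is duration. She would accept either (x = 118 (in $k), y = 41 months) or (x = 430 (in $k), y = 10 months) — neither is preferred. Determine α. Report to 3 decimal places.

Set the two utilities equal: 118^α·41^(1−α) = 430^α·10^(1−α).
(118/430)^α = (10/41)^(1−α); take logs: α·ln(118/430) = (1−α)·ln(10/41), i.e. α·-1.293101 = (1−α)·-1.410987.
So α/(1−α) = (-1.410987)/(-1.293101) = 1.091165, and α = 1.091165/2.091165 ≈ 0.522.

α ≈ 0.522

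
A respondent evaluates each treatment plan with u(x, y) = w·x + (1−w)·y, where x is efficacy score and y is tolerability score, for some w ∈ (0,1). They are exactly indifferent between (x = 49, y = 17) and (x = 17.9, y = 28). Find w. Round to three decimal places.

w = 0.261

Indifference: w·49 + (1−w)·17 = w·17.9 + (1−w)·28.
w·(49−17.9) = (1−w)·(28−17), i.e. w·31.1 = (1−w)·11.
The marginal rate of substitution is 11/31.1, so w = 11/(31.1+11) = 0.261.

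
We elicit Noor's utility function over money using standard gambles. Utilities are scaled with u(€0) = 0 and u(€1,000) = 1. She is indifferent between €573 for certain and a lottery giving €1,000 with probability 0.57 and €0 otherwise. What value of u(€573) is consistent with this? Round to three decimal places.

0.570

The indifference gives u(€573) = 0.57·u(€1,000) + 0.43·u(€0) = 0.57·1 + 0.43·0 = 0.57.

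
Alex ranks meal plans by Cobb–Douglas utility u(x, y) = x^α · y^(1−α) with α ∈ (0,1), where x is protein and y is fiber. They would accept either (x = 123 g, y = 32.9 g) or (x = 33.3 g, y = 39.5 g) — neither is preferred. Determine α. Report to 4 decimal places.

The Cobb–Douglas utilities coincide, so 123^α·32.9^(1−α) = 33.3^α·39.5^(1−α).
Taking logs: α·ln 123 + (1−α)·ln 32.9 = α·ln 33.3 + (1−α)·ln 39.5, i.e. α·1.3066270 = (1−α)·0.1828280.
So α/(1−α) = (0.1828280)/(1.3066270) = 0.1399236, and α = 0.1399236/1.1399236 ≈ 0.1227.

α ≈ 0.1227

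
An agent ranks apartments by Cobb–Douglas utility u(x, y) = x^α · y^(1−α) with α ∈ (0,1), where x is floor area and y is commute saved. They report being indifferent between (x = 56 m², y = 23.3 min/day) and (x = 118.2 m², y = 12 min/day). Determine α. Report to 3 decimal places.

α ≈ 0.470

Indifference: 56^α · 23.3^(1−α) = 118.2^α · 12^(1−α).
Taking logs: α·ln 56 + (1−α)·ln 23.3 = α·ln 118.2 + (1−α)·ln 12, i.e. α·-0.747026 = (1−α)·-0.663547.
So α/(1−α) = (-0.663547)/(-0.747026) = 0.888252, and α = 0.888252/1.888252 ≈ 0.470.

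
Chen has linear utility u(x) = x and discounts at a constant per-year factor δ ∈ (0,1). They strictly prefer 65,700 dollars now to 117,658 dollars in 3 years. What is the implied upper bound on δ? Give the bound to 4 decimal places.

δ < 0.8235

The preference means 65700 > δ^3·117658.
So δ^3 < 65700/117658 = 0.55840; taking the cube root of both positive sides preserves the inequality.
δ < (65700/117658)^(1/3) ≈ 0.8235.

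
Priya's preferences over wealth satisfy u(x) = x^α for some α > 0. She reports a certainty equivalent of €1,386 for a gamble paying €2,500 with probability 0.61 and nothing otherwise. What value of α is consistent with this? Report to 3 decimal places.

α ≈ 0.838

EU(lottery) = 0.61·2500^α + 0.39·0 = 0.61·2500^α.
Equating: 1386^α = 0.61·2500^α, i.e. 0.5544^α = 0.61.
Taking logs: α·ln(1386/2500) = ln(0.61), so α = -0.494296 / -0.589869 ≈ 0.838.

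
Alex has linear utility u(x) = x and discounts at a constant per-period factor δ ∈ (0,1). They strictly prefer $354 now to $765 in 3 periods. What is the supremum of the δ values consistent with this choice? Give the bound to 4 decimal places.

δ < 0.7735

Comparing present values: 354 > δ^3·765.
So δ^3 < 354/765 = 0.46275; taking the cube root of both positive sides preserves the inequality.
δ < 0.46275^(1/3) = 0.7735.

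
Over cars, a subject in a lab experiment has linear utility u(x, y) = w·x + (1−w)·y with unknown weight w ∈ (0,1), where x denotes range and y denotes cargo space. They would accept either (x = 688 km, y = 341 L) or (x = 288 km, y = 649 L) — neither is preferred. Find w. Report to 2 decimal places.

w = 0.44

Equating utilities: w·688 + (1−w)·341 = w·288 + (1−w)·649.
Rearranging, 400·w − 308·(1−w) = 0.
So w/(1−w) = 308/400 = 0.7700, giving w = 308/(400+308) = 0.44.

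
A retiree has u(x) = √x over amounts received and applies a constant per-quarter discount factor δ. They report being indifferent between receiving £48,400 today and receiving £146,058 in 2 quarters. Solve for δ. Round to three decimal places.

δ ≈ 0.759

Indifference means u(48400) = δ^2 · u(146058), so δ^2 = u(48400)/u(146058).
With u(x) = √x: δ^2 = √48400/√146058 = √(48400/146058) = 0.57565.
Hence δ = (0.57565)^(1/2) = 0.75872.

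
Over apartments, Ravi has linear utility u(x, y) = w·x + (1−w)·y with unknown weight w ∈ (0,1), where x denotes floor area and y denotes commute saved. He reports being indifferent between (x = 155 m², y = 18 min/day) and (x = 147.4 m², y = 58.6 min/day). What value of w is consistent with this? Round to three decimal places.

Equating utilities: w·155 + (1−w)·18 = w·147.4 + (1−w)·58.6.
w·(155−147.4) = (1−w)·(58.6−18), i.e. w·7.6 = (1−w)·40.6.
Hence w = 40.6/(7.6+40.6) = 40.6/48.2 = 0.842.

w = 0.842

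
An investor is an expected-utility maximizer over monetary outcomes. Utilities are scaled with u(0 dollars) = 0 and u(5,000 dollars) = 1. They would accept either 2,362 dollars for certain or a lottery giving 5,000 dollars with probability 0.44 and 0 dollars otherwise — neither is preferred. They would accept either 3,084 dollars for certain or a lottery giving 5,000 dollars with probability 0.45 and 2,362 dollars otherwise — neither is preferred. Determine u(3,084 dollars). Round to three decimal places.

The first gamble pins u(2,362 dollars): it must equal 0.44·1 + 0.56·0 = 0.44.
Chaining: u(3,084 dollars) = 0.45·1.00 + 0.55·0.44 = 0.6920.

0.692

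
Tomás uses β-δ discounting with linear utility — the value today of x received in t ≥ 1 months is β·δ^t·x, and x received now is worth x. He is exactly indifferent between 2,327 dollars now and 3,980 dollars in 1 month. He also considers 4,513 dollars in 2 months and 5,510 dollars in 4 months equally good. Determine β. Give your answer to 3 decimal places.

β ≈ 0.646

The second indifference involves only future payoffs, so β cancels: β·δ^2·4513 = β·δ^4·5510, giving δ^2 = 4513/5510 = 0.81906, so δ = 0.90502.
The first indifference: 2327 = β·δ·3980, so β = 2327/(δ·3980) = 2327/(0.90502·3980) ≈ 0.646.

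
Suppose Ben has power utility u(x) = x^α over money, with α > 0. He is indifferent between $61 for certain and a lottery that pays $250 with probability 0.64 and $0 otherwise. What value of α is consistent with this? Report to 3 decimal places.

α ≈ 0.316

The lottery's expected utility is 0.64·u(250) + 0.36·u(0) = 0.64·250^α (since u(0) = 0 for α > 0).
Equating: 61^α = 0.64·250^α, i.e. 0.2440^α = 0.64.
Taking logs: α·ln(61/250) = ln(0.64), so α = -0.446287 / -1.410587 ≈ 0.316.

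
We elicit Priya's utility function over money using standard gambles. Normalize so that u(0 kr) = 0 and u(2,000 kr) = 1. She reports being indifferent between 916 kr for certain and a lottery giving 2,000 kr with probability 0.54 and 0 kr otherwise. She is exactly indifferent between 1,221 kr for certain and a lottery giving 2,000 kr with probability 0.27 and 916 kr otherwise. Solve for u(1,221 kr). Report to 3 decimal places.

The first gamble pins u(916 kr): it must equal 0.54·1 + 0.46·0 = 0.54.
Chaining: u(1,221 kr) = 0.27·1.00 + 0.73·0.54 = 0.6642.

0.664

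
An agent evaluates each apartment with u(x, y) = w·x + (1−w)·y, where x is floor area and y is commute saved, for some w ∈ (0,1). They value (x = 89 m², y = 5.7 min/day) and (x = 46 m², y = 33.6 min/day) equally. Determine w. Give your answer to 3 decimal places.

w = 0.394

u(89,5.7) = u(46,33.6) means w·89 + (1−w)·5.7 = w·46 + (1−w)·33.6.
w·(89−46) = (1−w)·(33.6−5.7), i.e. w·43 = (1−w)·27.9.
So w/(1−w) = 27.9/43 = 0.6488, giving w = 27.9/(43+27.9) = 0.394.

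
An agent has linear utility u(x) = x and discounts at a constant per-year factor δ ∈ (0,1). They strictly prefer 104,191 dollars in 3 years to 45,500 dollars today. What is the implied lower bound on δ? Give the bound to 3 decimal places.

δ > 0.759

The preference means 45500 < δ^3·104191.
Hence δ^3 > 45500/104191 = 0.43670, and x ↦ x^(1/3) is increasing on (0,∞).
δ > 0.43670^(1/3) = 0.759.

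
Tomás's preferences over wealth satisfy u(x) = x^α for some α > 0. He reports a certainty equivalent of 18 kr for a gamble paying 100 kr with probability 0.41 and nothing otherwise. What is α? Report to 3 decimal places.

α ≈ 0.520

Since u(0) = 0, the lottery's EU is 0.41·100^α.
Indifference: 18^α = 0.41·100^α, so (18/100)^α = 0.41.
Take logs: α = ln 0.41 / ln(18/100) ≈ 0.51994.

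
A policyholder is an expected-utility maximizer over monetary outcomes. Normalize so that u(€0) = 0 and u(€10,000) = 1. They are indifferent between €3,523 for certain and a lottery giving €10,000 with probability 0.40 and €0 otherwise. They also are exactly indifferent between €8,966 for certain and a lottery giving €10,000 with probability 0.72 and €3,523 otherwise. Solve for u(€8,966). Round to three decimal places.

The first gamble pins u(€3,523): it must equal 0.40·1 + 0.60·0 = 0.40.
The second indifference gives u(€8,966) = 0.72·u(€10,000) + 0.28·u(€3,523) = 0.72·1.00 + 0.28·0.40 = 0.8320.

0.832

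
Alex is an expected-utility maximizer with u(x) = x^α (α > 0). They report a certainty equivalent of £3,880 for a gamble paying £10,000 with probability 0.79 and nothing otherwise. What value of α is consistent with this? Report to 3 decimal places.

α ≈ 0.249

Since u(0) = 0, the lottery's EU is 0.79·10000^α.
Equating: 3880^α = 0.79·10000^α, i.e. 0.3880^α = 0.79.
Taking logs: α·ln(3880/10000) = ln(0.79), so α = -0.235722 / -0.946750 ≈ 0.249.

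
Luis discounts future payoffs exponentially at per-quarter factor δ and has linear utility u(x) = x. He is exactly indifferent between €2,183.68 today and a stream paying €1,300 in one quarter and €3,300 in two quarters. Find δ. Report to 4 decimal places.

The stream is worth 1300δ + 3300δ² today, so 1300δ + 3300δ² = 2183.68.
So 3300δ² + 1300δ − 2183.68 = 0.
The positive root is δ = [−1300 + √(1300² + 4·3300·2183.68)] / (2·3300) = (−1300 + 5524.000)/6600 ≈ 0.6400.

δ ≈ 0.6400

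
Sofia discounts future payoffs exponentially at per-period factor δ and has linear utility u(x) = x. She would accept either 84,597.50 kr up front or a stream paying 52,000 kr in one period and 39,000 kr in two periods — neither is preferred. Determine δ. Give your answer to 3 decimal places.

δ ≈ 0.950

The stream is worth 52000δ + 39000δ² today, so 52000δ + 39000δ² = 84597.50.
That is, 39000δ² + 52000δ − 84597.50 = 0, a quadratic in δ.
δ = (−52000 + √(52000² + 4·39000·84597.50)) / (2·39000) = (−52000 + √15901210000.00) / 78000 ≈ 0.950.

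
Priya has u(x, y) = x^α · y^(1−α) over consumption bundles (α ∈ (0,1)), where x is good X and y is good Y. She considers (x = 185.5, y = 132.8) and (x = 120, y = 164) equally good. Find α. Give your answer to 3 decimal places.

α ≈ 0.326

The Cobb–Douglas utilities coincide, so 185.5^α·132.8^(1−α) = 120^α·164^(1−α).
(185.5/120)^α = (164/132.8)^(1−α); take logs: α·ln(185.5/120) = (1−α)·ln(164/132.8), i.e. α·0.435563 = (1−α)·0.211022.
Thus α·(0.646585) = 0.211022, so α = 0.211022/0.646585 ≈ 0.326.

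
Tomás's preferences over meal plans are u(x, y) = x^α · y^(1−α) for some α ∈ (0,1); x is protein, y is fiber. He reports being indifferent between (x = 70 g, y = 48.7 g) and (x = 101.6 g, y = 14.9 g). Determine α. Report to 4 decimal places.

α ≈ 0.7607

Set the two utilities equal: 70^α·48.7^(1−α) = 101.6^α·14.9^(1−α).
Rearrange to (70/101.6)^α = (14.9/48.7)^(1−α) and take logs: α·-0.3725483 = (1−α)·-1.1843178.
So α/(1−α) = (-1.1843178)/(-0.3725483) = 3.1789644, and α = 3.1789644/4.1789644 ≈ 0.7607.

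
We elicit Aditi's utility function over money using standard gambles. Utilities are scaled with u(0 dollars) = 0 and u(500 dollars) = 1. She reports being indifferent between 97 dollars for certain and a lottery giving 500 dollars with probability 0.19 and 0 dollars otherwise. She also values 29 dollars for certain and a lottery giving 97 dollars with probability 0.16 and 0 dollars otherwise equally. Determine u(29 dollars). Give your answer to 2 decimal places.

0.03

The first gamble pins u(97 dollars): it must equal 0.19·1 + 0.81·0 = 0.19.
Then u(29 dollars) = 0.16·u(97 dollars) + 0.84·u(0 dollars) = 0.16·0.19 + 0.84·0.00 = 0.0304.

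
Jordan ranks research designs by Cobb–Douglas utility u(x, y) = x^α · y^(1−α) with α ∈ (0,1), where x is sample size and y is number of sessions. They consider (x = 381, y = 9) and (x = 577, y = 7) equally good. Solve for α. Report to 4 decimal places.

α ≈ 0.3771

Set the two utilities equal: 381^α·9^(1−α) = 577^α·7^(1−α).
Rearrange to (381/577)^α = (7/9)^(1−α) and take logs: α·-0.4150429 = (1−α)·-0.2513144.
With A = -0.4150429 and B = -0.2513144: α·A = (1−α)·B, so α = B/(A+B) = -0.2513144/-0.6663573 ≈ 0.3771.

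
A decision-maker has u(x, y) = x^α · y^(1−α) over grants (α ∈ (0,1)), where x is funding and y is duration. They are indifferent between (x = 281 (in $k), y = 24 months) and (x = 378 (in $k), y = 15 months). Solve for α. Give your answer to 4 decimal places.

The Cobb–Douglas utilities coincide, so 281^α·24^(1−α) = 378^α·15^(1−α).
(281/378)^α = (15/24)^(1−α); take logs: α·ln(281/378) = (1−α)·ln(15/24), i.e. α·-0.2965395 = (1−α)·-0.4700036.
So α/(1−α) = (-0.4700036)/(-0.2965395) = 1.5849612, and α = 1.5849612/2.5849612 ≈ 0.6131.

α ≈ 0.6131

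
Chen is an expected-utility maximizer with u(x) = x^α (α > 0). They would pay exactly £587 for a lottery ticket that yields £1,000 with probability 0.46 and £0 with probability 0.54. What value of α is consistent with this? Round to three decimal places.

The lottery's expected utility is 0.46·u(1000) + 0.54·u(0) = 0.46·1000^α (since u(0) = 0 for α > 0).
Setting u(587) equal to that: 587^α = 0.46·1000^α ⇒ (587/1000)^α = 0.46.
α = ln(0.46) / ln(587/1000) = -0.776529/-0.532730 ≈ 1.458.

α ≈ 1.458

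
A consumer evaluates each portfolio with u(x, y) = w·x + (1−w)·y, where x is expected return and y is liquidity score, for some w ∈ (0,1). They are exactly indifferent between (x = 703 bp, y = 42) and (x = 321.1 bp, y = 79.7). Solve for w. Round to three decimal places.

w = 0.090

u(703,42) = u(321.1,79.7) means w·703 + (1−w)·42 = w·321.1 + (1−w)·79.7.
Rearranging, 381.9·w − 37.7·(1−w) = 0.
Hence w = 37.7/(381.9+37.7) = 37.7/419.6 = 0.090.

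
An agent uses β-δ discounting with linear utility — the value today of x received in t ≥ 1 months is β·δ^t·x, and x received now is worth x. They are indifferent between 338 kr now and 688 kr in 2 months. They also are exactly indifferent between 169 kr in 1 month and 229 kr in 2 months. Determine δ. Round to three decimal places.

δ ≈ 0.738

Both payoffs in the second observation are in the future, so β drops out: δ^1·169 = δ^2·229 ⇒ δ = 169/229 = 0.73799.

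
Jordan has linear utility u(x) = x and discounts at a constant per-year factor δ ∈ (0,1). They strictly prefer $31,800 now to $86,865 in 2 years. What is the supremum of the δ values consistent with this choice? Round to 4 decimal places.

Comparing present values: 31800 > δ^2·86865.
So δ^2 < 31800/86865 = 0.36609; taking the square root of both positive sides preserves the inequality.
δ < (31800/86865)^(1/2) ≈ 0.6050.

δ < 0.6050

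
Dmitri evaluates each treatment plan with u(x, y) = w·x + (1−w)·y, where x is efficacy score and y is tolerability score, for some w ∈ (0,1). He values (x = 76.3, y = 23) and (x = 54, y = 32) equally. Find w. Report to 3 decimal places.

u(76.3,23) = u(54,32) means w·76.3 + (1−w)·23 = w·54 + (1−w)·32.
w·(76.3−54) = (1−w)·(32−23), i.e. w·22.3 = (1−w)·9.
So w/(1−w) = 9/22.3 = 0.4036, giving w = 9/(22.3+9) = 0.288.

w = 0.288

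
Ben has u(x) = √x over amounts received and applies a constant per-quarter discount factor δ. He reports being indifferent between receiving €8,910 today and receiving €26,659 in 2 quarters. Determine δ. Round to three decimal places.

δ ≈ 0.760

Equating discounted utilities: u(8910) = δ^2·u(26659) ⇒ δ^2 = u(8910)/u(26659).
Since u(x) = √x, δ^2 = √(8910/26659) = 0.57812.
Hence δ = (0.57812)^(1/2) = 0.76034.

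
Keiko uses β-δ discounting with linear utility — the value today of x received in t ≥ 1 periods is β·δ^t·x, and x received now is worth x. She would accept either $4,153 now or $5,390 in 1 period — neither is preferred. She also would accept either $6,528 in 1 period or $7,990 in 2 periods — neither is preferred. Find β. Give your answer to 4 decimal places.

β ≈ 0.9431

Both payoffs in the second observation are in the future, so β drops out: δ^1·6528 = δ^2·7990 ⇒ δ = 6528/7990 = 0.81702.
The first indifference: 4153 = β·δ·5390, so β = 4153/(δ·5390) = 4153/(0.81702·5390) ≈ 0.9431.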